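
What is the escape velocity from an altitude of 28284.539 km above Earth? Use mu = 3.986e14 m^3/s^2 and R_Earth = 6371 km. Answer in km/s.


r = 6371.0 + 28284.539 = 34655.5390 km = 3.4655539e+07 m
v_esc = sqrt(2*mu/r) = sqrt(2*3.986e14 / 3.4655539e+07)
v_esc = 4796.2003 m/s = 4.7962 km/s

4.7962 km/s


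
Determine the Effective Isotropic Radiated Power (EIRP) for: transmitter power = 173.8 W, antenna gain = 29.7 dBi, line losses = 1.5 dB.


Pt = 173.8 W = 22.4005 dBW
EIRP = Pt_dBW + Gt - losses = 22.4005 + 29.7 - 1.5 = 50.6005 dBW

50.6005 dBW


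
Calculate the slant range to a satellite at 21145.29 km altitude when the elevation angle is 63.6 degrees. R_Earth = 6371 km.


h = 21145.29 km, el = 63.6 deg
d = -R_E*sin(el) + sqrt((R_E*sin(el))^2 + 2*R_E*h + h^2)
d = -6371.0000*sin(1.1100) + sqrt((6371.0000*0.8957118)^2 + 2*6371.0000*21145.29 + 21145.29^2)
d = 21663.5067 km

21663.5067 km


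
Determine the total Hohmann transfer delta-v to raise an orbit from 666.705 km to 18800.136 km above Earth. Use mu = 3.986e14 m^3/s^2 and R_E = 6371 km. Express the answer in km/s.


r1 = 7037.7050 km = 7.037705e+06 m
r2 = 25171.1360 km = 2.5171136e+07 m
dv1 = sqrt(mu/r1)*(sqrt(2*r2/(r1+r2)) - 1) = 1882.9433 m/s
dv2 = sqrt(mu/r2)*(1 - sqrt(2*r1/(r1+r2))) = 1348.7640 m/s
total dv = |dv1| + |dv2| = 1882.9433 + 1348.7640 = 3231.7073 m/s = 3.2317 km/s

3.2317 km/s


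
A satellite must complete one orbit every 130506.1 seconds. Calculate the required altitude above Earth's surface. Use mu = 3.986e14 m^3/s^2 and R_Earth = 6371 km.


T = 130506.1 s
r = (mu*T^2/(4*pi^2))^(1/3) = (3.986e14 * 130506.1^2 / (4*pi^2))^(1/3)
r = 5.5609168e+07 m = 55609.1675 km
alt = r - R_E = 55609.1675 - 6371 = 49238.1675 km

49238.1675 km


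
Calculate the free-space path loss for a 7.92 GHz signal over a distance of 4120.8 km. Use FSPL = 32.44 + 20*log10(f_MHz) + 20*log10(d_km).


f = 7.92 GHz = 7920.0000 MHz
d = 4120.8 km
FSPL = 32.44 + 20*log10(7920.0000) + 20*log10(4120.8)
FSPL = 32.44 + 77.9745 + 72.2996
FSPL = 182.7141 dB

182.7141 dB


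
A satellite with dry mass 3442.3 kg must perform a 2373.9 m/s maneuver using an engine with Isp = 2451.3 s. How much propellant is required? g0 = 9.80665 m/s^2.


ve = Isp * g0 = 2451.3 * 9.80665 = 24039.041145 m/s
mass ratio = exp(dv/ve) = exp(2373.9/24039.041145) = 1.10379237
m_prop = m_dry * (mr - 1) = 3442.3 * (1.10379237 - 1)
m_prop = 357.2845 kg

357.2845 kg


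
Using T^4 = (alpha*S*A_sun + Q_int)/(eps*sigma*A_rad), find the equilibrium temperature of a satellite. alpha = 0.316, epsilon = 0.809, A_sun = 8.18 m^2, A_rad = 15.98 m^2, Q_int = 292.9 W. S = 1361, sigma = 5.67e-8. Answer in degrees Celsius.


Numerator = alpha*S*A_sun + Q_int = 0.316*1361*8.18 + 292.9 = 3810.9217 W
Denominator = eps*sigma*A_rad = 0.809*5.67e-8*15.98 = 7.3300739e-07 W/K^4
T^4 = 5.1990222e+09 K^4
T = 268.5223 K = -4.6277 C

-4.6277 degrees Celsius


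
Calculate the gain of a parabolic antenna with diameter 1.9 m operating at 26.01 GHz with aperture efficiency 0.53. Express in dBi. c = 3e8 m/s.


lambda = c/f = 3e8 / 2.601e+10 = 0.01153403 m
G = eta*(pi*D/lambda)^2 = 0.53*(pi*1.9/0.01153403)^2
G = 141945.2983 (linear)
G = 10*log10(141945.2983) = 51.5212 dBi

51.5212 dBi


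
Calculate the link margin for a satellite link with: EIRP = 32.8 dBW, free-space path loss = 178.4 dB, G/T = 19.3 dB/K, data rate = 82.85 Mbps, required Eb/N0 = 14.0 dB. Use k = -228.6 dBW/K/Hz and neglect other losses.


C/N0 = EIRP - FSPL + G/T - k = 32.8 - 178.4 + 19.3 - (-228.6)
C/N0 = 102.3000 dB-Hz
R_b = 82.85 Mbps = 8.285e+07 bps -> 10*log10(R_b) = 79.1829 dB-Hz
Eb/N0 = C/N0 - 10*log10(R_b) = 102.3000 - 79.1829 = 23.1171 dB
Margin = Eb/N0 - Eb/N0_req = 23.1171 - 14.0 = 9.1171 dB (link closes)

9.1171 dB


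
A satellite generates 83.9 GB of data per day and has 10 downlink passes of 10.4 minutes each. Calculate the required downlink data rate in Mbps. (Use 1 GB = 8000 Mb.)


total contact time = 10 * 10.4 * 60 = 6240.0000 s
data = 83.9 GB = 671200.0000 Mb
rate = 671200.0000 / 6240.0000 = 107.5641 Mbps

107.5641 Mbps


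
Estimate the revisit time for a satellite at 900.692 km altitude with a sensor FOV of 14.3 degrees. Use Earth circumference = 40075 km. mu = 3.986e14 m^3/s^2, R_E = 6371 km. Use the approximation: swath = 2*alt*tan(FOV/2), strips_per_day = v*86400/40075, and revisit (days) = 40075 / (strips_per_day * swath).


swath = 2*900.692*tan(0.124791) = 225.9708 km
v = sqrt(mu/r) = 7403.7357 m/s = 7.4037 km/s
strips/day = v*86400/40075 = 7.4037*86400/40075 = 15.9621
coverage/day = strips * swath = 15.9621 * 225.9708 = 3606.9777 km
revisit = 40075 / 3606.9777 = 11.1104 days

11.1104 days


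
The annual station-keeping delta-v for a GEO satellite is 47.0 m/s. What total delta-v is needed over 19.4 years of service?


dV = rate * years = 47.0 * 19.4
dV = 911.8000 m/s

911.8000 m/s


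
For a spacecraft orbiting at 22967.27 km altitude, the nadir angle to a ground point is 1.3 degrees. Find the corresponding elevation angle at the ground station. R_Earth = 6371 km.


r = R_E + alt = 29338.2700 km
Law of sines in the satellite / Earth-center / ground-point triangle:
  sin(nadir)/R_E = sin(90 + el)/r  =>  cos(el) = (r/R_E)*sin(nadir)
cos(el) = (29338.2700 / 6371.0000) * sin(1.3 deg) = 0.1044745
el = arccos(0.1044745) = 84.0031 deg
(Earth-central angle = 90 - nadir - el = 4.6969 deg)

84.0031 degrees


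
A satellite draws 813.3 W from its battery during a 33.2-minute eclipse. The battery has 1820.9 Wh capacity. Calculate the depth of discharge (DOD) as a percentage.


E_used = P * t / 60 = 813.3 * 33.2 / 60 = 450.0260 Wh
DOD = E_used / E_total * 100 = 450.0260 / 1820.9 * 100
DOD = 24.7145 %

24.7145 %


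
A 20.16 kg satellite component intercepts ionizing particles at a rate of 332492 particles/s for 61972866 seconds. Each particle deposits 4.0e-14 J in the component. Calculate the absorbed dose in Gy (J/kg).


Total energy deposited = rate * time * E_per
  = 332492 * 61972866 * 4.0e-14 = 0.8242193 J
Dose = E_total / mass = 0.8242193 / 20.16
Dose = 0.04088389 Gy

0.0409 Gy


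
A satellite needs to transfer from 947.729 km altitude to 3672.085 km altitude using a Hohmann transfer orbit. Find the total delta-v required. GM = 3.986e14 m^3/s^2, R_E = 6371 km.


r1 = 7318.7290 km = 7.318729e+06 m
r2 = 10043.0850 km = 1.0043085e+07 m
dv1 = sqrt(mu/r1)*(sqrt(2*r2/(r1+r2)) - 1) = 557.9250 m/s
dv2 = sqrt(mu/r2)*(1 - sqrt(2*r1/(r1+r2))) = 515.3602 m/s
total dv = |dv1| + |dv2| = 557.9250 + 515.3602 = 1073.2852 m/s = 1.0733 km/s

1.0733 km/s


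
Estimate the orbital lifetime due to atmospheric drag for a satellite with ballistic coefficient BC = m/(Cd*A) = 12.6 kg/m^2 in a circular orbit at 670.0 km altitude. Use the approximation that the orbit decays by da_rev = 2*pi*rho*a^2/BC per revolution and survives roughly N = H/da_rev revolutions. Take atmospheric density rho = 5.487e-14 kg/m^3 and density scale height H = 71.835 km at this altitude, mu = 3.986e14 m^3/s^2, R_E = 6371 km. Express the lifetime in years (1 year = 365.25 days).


a = R_E + alt = 7041.0000 km = 7.041e+06 m
da_rev = 2*pi*rho*a^2/BC = 2*pi*5.487e-14*(7.041e+06)^2/12.6 = 1.356479 m per revolution
N = H/da_rev = 71835.0000 m / 1.356479 m = 52956.9695 revolutions
P = 2*pi*sqrt(a^3/mu) = 5879.8025 s
lifetime = N*P = 52956.9695 * 5879.8025 = 3.1137652e+08 s = 3603.8949 days
years = 3603.8949 / 365.25 = 9.8669 years

9.8669 years


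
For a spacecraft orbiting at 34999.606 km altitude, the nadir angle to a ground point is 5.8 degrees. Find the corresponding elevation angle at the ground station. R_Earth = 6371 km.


r = R_E + alt = 41370.6060 km
Law of sines in the satellite / Earth-center / ground-point triangle:
  sin(nadir)/R_E = sin(90 + el)/r  =>  cos(el) = (r/R_E)*sin(nadir)
cos(el) = (41370.6060 / 6371.0000) * sin(5.8 deg) = 0.6562173
el = arccos(0.6562173) = 48.9880 deg
(Earth-central angle = 90 - nadir - el = 35.2120 deg)

48.9880 degrees


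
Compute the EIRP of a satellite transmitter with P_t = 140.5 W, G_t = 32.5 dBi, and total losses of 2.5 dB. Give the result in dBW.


Pt = 140.5 W = 21.4768 dBW
EIRP = Pt_dBW + Gt - losses = 21.4768 + 32.5 - 2.5 = 51.4768 dBW

51.4768 dBW


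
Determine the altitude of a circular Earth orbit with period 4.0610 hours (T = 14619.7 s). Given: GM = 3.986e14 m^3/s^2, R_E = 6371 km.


T = 14619.7 s
r = (mu*T^2/(4*pi^2))^(1/3) = (3.986e14 * 14619.7^2 / (4*pi^2))^(1/3)
r = 1.2922647e+07 m = 12922.6474 km
alt = r - R_E = 12922.6474 - 6371 = 6551.6474 km

6551.6474 km


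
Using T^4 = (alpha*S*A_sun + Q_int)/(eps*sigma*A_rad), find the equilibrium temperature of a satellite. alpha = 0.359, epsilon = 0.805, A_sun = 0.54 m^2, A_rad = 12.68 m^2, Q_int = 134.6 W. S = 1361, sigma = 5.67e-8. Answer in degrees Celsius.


Numerator = alpha*S*A_sun + Q_int = 0.359*1361*0.54 + 134.6 = 398.4435 W
Denominator = eps*sigma*A_rad = 0.805*5.67e-8*12.68 = 5.7875958e-07 W/K^4
T^4 = 6.8844383e+08 K^4
T = 161.9821 K = -111.1679 C

-111.1679 degrees Celsius


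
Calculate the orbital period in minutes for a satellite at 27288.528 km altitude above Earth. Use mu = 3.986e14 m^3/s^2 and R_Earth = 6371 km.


r = 33659.5280 km = 3.3659528e+07 m
T = 2*pi*sqrt(r^3/mu) = 2*pi*sqrt(3.8135028e+22 / 3.986e14)
T = 61457.2685 s = 1024.2878 min

1024.2878 minutes


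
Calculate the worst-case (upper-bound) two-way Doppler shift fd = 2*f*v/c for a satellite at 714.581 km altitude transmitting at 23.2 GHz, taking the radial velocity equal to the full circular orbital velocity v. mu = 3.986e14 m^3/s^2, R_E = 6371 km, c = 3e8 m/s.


r = 7.085581e+06 m
v = sqrt(mu/r) = 7500.3394 m/s (worst-case radial velocity)
f = 23.2 GHz = 2.32e+10 Hz
fd = 2*f*v/c = 2*2.32e+10*7500.3394/3.0e+08
fd = 1.1600525e+06 Hz

1.1601e+06 Hz


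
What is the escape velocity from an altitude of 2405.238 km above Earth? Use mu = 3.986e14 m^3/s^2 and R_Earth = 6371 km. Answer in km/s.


r = 6371.0 + 2405.238 = 8776.2380 km = 8.776238e+06 m
v_esc = sqrt(2*mu/r) = sqrt(2*3.986e14 / 8.776238e+06)
v_esc = 9530.8020 m/s = 9.5308 km/s

9.5308 km/s


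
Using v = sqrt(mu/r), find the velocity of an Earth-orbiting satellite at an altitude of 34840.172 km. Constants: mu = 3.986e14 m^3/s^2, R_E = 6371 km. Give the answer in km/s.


r = R_E + alt = 6371.0 + 34840.172 = 41211.1720 km = 4.1211172e+07 m
v = sqrt(mu/r) = sqrt(3.986e14 / 4.1211172e+07) = 3110.0056 m/s = 3.1100 km/s

3.1100 km/s


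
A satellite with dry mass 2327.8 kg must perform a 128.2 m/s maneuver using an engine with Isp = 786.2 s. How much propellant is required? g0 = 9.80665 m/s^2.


ve = Isp * g0 = 786.2 * 9.80665 = 7709.988230 m/s
mass ratio = exp(dv/ve) = exp(128.2/7709.988230) = 1.01676679
m_prop = m_dry * (mr - 1) = 2327.8 * (1.01676679 - 1)
m_prop = 39.0297 kg

39.0297 kg


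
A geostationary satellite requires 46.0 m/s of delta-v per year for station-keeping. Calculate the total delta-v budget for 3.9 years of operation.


dV = rate * years = 46.0 * 3.9
dV = 179.4000 m/s

179.4000 m/s


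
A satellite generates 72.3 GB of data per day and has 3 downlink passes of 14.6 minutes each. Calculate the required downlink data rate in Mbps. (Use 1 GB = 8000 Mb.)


total contact time = 3 * 14.6 * 60 = 2628.0000 s
data = 72.3 GB = 578400.0000 Mb
rate = 578400.0000 / 2628.0000 = 220.0913 Mbps

220.0913 Mbps


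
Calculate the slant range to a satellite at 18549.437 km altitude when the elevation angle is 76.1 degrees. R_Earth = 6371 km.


h = 18549.437 km, el = 76.1 deg
d = -R_E*sin(el) + sqrt((R_E*sin(el))^2 + 2*R_E*h + h^2)
d = -6371.0000*sin(1.3282) + sqrt((6371.0000*0.9707165)^2 + 2*6371.0000*18549.437 + 18549.437^2)
d = 18688.9602 km

18688.9602 km


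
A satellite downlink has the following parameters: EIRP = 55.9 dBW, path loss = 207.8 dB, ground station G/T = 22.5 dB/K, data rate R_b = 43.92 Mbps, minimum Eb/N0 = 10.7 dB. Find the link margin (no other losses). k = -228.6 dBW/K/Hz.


C/N0 = EIRP - FSPL + G/T - k = 55.9 - 207.8 + 22.5 - (-228.6)
C/N0 = 99.2000 dB-Hz
R_b = 43.92 Mbps = 4.392e+07 bps -> 10*log10(R_b) = 76.4266 dB-Hz
Eb/N0 = C/N0 - 10*log10(R_b) = 99.2000 - 76.4266 = 22.7734 dB
Margin = Eb/N0 - Eb/N0_req = 22.7734 - 10.7 = 12.0734 dB (link closes)

12.0734 dB


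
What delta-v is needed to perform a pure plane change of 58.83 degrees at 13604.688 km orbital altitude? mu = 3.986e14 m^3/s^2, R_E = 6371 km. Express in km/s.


r = 19975.6880 km = 1.9975688e+07 m
V = sqrt(mu/r) = 4467.0187 m/s
di = 58.83 deg = 1.0268 rad
dV = 2*V*sin(di/2) = 2*4467.0187*sin(0.5133886)
dV = 4387.7901 m/s = 4.3878 km/s

4.3878 km/s


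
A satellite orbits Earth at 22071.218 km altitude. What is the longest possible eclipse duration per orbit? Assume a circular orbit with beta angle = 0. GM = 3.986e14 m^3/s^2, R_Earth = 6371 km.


r = 28442.2180 km
T = 795.6190 min
Eclipse fraction = arcsin(R_E/r)/pi = arcsin(6371.0000/28442.2180)/pi
= arcsin(0.223998)/pi = 0.07191091
Eclipse duration = 0.07191091 * 795.6190 = 57.2137 min

57.2137 minutes


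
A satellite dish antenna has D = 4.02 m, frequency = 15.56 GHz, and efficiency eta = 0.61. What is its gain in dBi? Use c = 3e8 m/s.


lambda = c/f = 3e8 / 1.556e+10 = 0.01928021 m
G = eta*(pi*D/lambda)^2 = 0.61*(pi*4.02/0.01928021)^2
G = 261732.9273 (linear)
G = 10*log10(261732.9273) = 54.1786 dBi

54.1786 dBi


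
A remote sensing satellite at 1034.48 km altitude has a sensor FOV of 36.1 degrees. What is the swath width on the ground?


FOV = 36.1 deg = 0.6300639 rad
swath = 2 * alt * tan(FOV/2) = 2 * 1034.48 * tan(0.3150319)
swath = 2 * 1034.48 * 0.3258848
swath = 674.2425 km

674.2425 km


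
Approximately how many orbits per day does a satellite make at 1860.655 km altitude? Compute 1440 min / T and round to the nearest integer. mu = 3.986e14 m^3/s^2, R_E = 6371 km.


r = 8.231655e+06 m
T = 2*pi*sqrt(r^3/mu) = 7432.6205 s = 123.8770 min
revs/day = 1440 / 123.8770 = 11.6244
Rounded: 12 revolutions per day

12 revolutions per day


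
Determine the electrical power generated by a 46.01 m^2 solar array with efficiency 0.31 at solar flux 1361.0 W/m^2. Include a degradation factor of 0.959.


P = area * eta * S * degradation
P = 46.01 * 0.31 * 1361.0 * 0.959
P = 18616.1839 W

18616.1839 W


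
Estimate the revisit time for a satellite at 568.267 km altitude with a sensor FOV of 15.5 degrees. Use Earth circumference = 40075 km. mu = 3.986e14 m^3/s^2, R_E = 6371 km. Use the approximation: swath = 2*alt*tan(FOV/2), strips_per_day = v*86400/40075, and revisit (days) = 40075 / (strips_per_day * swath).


swath = 2*568.267*tan(0.135263) = 154.6755 km
v = sqrt(mu/r) = 7578.9990 m/s = 7.5790 km/s
strips/day = v*86400/40075 = 7.5790*86400/40075 = 16.3400
coverage/day = strips * swath = 16.3400 * 154.6755 = 2527.3975 km
revisit = 40075 / 2527.3975 = 15.8562 days

15.8562 days


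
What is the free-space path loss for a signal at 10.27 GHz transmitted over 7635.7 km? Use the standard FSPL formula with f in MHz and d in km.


f = 10.27 GHz = 10270.0000 MHz
d = 7635.7 km
FSPL = 32.44 + 20*log10(10270.0000) + 20*log10(7635.7)
FSPL = 32.44 + 80.2314 + 77.6570
FSPL = 190.3284 dB

190.3284 dB


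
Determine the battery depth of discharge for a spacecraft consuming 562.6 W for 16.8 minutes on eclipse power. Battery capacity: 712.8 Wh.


E_used = P * t / 60 = 562.6 * 16.8 / 60 = 157.5280 Wh
DOD = E_used / E_total * 100 = 157.5280 / 712.8 * 100
DOD = 22.0999 %

22.0999 %


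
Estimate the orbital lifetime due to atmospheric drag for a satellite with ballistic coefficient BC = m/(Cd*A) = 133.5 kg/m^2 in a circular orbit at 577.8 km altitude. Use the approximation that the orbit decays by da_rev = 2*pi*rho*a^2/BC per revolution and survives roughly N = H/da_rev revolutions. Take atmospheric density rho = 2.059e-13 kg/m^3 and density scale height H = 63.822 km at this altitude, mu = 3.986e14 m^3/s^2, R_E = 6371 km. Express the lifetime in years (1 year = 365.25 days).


a = R_E + alt = 6948.8000 km = 6.9488e+06 m
da_rev = 2*pi*rho*a^2/BC = 2*pi*2.059e-13*(6.9488e+06)^2/133.5 = 0.467923195 m per revolution
N = H/da_rev = 63822.0000 m / 0.467923195 m = 136394.1791 revolutions
P = 2*pi*sqrt(a^3/mu) = 5764.6898 s
lifetime = N*P = 136394.1791 * 5764.6898 = 7.8627013e+08 s = 9100.3487 days
years = 9100.3487 / 365.25 = 24.9154 years

24.9154 years


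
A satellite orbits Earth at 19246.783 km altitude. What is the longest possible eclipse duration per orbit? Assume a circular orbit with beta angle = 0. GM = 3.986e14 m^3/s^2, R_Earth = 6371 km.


r = 25617.7830 km
T = 680.0992 min
Eclipse fraction = arcsin(R_E/r)/pi = arcsin(6371.0000/25617.7830)/pi
= arcsin(0.2486944)/pi = 0.08000149
Eclipse duration = 0.08000149 * 680.0992 = 54.4090 min

54.4090 minutes


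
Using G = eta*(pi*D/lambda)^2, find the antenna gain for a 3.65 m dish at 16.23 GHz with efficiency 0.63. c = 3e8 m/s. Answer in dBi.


lambda = c/f = 3e8 / 1.623e+10 = 0.01848429 m
G = eta*(pi*D/lambda)^2 = 0.63*(pi*3.65/0.01848429)^2
G = 242449.0875 (linear)
G = 10*log10(242449.0875) = 53.8462 dBi

53.8462 dBi


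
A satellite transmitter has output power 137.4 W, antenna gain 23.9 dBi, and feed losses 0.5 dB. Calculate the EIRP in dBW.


Pt = 137.4 W = 21.3799 dBW
EIRP = Pt_dBW + Gt - losses = 21.3799 + 23.9 - 0.5 = 44.7799 dBW

44.7799 dBW


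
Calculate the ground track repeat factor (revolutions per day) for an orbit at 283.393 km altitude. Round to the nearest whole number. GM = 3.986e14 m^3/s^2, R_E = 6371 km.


r = 6.654393e+06 m
T = 2*pi*sqrt(r^3/mu) = 5402.2402 s = 90.0373 min
revs/day = 1440 / 90.0373 = 15.9934
Rounded: 16 revolutions per day

16 revolutions per day


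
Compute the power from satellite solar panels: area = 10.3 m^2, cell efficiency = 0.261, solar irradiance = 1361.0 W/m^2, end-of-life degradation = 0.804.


P = area * eta * S * degradation
P = 10.3 * 0.261 * 1361.0 * 0.804
P = 2941.6561 W

2941.6561 W


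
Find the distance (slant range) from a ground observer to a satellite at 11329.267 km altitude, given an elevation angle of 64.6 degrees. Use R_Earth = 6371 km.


h = 11329.267 km, el = 64.6 deg
d = -R_E*sin(el) + sqrt((R_E*sin(el))^2 + 2*R_E*h + h^2)
d = -6371.0000*sin(1.1275) + sqrt((6371.0000*0.9033353)^2 + 2*6371.0000*11329.267 + 11329.267^2)
d = 11732.8911 km

11732.8911 km


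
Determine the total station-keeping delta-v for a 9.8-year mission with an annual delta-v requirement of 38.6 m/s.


dV = rate * years = 38.6 * 9.8
dV = 378.2800 m/s

378.2800 m/s


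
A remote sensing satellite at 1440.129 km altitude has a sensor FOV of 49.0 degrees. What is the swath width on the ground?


FOV = 49.0 deg = 0.8552113 rad
swath = 2 * alt * tan(FOV/2) = 2 * 1440.129 * tan(0.4276057)
swath = 2 * 1440.129 * 0.4557263
swath = 1312.6092 km

1312.6092 km


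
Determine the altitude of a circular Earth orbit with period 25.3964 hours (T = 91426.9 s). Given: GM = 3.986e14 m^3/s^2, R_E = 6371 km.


T = 91426.9 s
r = (mu*T^2/(4*pi^2))^(1/3) = (3.986e14 * 91426.9^2 / (4*pi^2))^(1/3)
r = 4.3864029e+07 m = 43864.0285 km
alt = r - R_E = 43864.0285 - 6371 = 37493.0285 km

37493.0285 km


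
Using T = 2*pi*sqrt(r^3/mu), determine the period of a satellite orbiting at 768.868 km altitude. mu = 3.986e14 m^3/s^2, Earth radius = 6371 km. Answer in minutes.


r = 7139.8680 km = 7.139868e+06 m
T = 2*pi*sqrt(r^3/mu) = 2*pi*sqrt(3.6397416e+20 / 3.986e14)
T = 6004.0803 s = 100.0680 min

100.0680 minutes


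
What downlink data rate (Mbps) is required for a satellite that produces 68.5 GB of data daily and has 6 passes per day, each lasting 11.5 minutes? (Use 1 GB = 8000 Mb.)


total contact time = 6 * 11.5 * 60 = 4140.0000 s
data = 68.5 GB = 548000.0000 Mb
rate = 548000.0000 / 4140.0000 = 132.3671 Mbps

132.3671 Mbps


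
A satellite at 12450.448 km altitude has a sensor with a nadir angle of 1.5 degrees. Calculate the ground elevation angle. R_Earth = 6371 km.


r = R_E + alt = 18821.4480 km
Law of sines in the satellite / Earth-center / ground-point triangle:
  sin(nadir)/R_E = sin(90 + el)/r  =>  cos(el) = (r/R_E)*sin(nadir)
cos(el) = (18821.4480 / 6371.0000) * sin(1.5 deg) = 0.07733293
el = arccos(0.07733293) = 85.5647 deg
(Earth-central angle = 90 - nadir - el = 2.9353 deg)

85.5647 degrees


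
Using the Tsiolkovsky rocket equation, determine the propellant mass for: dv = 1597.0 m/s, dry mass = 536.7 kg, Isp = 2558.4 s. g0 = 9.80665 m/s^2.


ve = Isp * g0 = 2558.4 * 9.80665 = 25089.333360 m/s
mass ratio = exp(dv/ve) = exp(1597.0/25089.333360) = 1.06572205
m_prop = m_dry * (mr - 1) = 536.7 * (1.06572205 - 1)
m_prop = 35.2730 kg

35.2730 kg


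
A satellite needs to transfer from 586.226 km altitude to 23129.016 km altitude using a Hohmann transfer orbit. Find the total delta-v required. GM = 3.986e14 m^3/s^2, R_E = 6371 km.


r1 = 6957.2260 km = 6.957226e+06 m
r2 = 29500.0160 km = 2.9500016e+07 m
dv1 = sqrt(mu/r1)*(sqrt(2*r2/(r1+r2)) - 1) = 2059.8697 m/s
dv2 = sqrt(mu/r2)*(1 - sqrt(2*r1/(r1+r2))) = 1404.9444 m/s
total dv = |dv1| + |dv2| = 2059.8697 + 1404.9444 = 3464.8140 m/s = 3.4648 km/s

3.4648 km/s


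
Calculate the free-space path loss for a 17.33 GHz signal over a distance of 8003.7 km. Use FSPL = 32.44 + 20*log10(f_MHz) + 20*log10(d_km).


f = 17.33 GHz = 17330.0000 MHz
d = 8003.7 km
FSPL = 32.44 + 20*log10(17330.0000) + 20*log10(8003.7)
FSPL = 32.44 + 84.7760 + 78.0658
FSPL = 195.2818 dB

195.2818 dB


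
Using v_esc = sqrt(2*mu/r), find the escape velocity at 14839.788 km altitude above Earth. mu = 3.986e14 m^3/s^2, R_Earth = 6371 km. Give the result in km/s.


r = 6371.0 + 14839.788 = 21210.7880 km = 2.1210788e+07 m
v_esc = sqrt(2*mu/r) = sqrt(2*3.986e14 / 2.1210788e+07)
v_esc = 6130.6319 m/s = 6.1306 km/s

6.1306 km/s


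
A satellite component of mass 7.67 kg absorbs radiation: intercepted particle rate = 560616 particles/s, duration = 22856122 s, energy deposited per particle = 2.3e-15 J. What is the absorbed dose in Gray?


Total energy deposited = rate * time * E_per
  = 560616 * 22856122 * 2.3e-15 = 0.02947107 J
Dose = E_total / mass = 0.02947107 / 7.67
Dose = 0.003842382 Gy

0.0038 Gy


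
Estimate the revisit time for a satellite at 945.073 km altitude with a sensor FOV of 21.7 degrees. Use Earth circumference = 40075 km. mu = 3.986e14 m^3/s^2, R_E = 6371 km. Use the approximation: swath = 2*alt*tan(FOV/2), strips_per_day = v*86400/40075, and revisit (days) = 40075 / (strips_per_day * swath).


swath = 2*945.073*tan(0.1893682) = 362.2744 km
v = sqrt(mu/r) = 7381.2452 m/s = 7.3812 km/s
strips/day = v*86400/40075 = 7.3812*86400/40075 = 15.9137
coverage/day = strips * swath = 15.9137 * 362.2744 = 5765.1086 km
revisit = 40075 / 5765.1086 = 6.9513 days

6.9513 days


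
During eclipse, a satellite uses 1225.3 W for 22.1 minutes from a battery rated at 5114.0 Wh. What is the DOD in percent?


E_used = P * t / 60 = 1225.3 * 22.1 / 60 = 451.3188 Wh
DOD = E_used / E_total * 100 = 451.3188 / 5114.0 * 100
DOD = 8.8252 %

8.8252 %


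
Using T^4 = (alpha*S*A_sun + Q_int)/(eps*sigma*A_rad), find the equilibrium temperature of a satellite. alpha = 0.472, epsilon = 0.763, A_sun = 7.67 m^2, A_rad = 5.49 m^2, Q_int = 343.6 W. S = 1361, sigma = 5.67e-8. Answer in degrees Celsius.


Numerator = alpha*S*A_sun + Q_int = 0.472*1361*7.67 + 343.6 = 5270.7466 W
Denominator = eps*sigma*A_rad = 0.763*5.67e-8*5.49 = 2.3750893e-07 W/K^4
T^4 = 2.2191783e+10 K^4
T = 385.9651 K = 112.8151 C

112.8151 degrees Celsius


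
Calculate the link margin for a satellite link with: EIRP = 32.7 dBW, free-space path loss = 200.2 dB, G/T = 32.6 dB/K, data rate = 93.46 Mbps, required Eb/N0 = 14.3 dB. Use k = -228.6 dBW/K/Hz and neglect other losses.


C/N0 = EIRP - FSPL + G/T - k = 32.7 - 200.2 + 32.6 - (-228.6)
C/N0 = 93.7000 dB-Hz
R_b = 93.46 Mbps = 9.346e+07 bps -> 10*log10(R_b) = 79.7063 dB-Hz
Eb/N0 = C/N0 - 10*log10(R_b) = 93.7000 - 79.7063 = 13.9937 dB
Margin = Eb/N0 - Eb/N0_req = 13.9937 - 14.3 = -0.3062578 dB (negative margin: link does not close)

-0.3063 dB


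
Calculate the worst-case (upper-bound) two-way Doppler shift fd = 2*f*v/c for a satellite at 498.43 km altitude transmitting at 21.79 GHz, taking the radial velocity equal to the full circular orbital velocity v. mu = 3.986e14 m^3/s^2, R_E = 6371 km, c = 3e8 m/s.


r = 6.86943e+06 m
v = sqrt(mu/r) = 7617.4269 m/s (worst-case radial velocity)
f = 21.79 GHz = 2.179e+10 Hz
fd = 2*f*v/c = 2*2.179e+10*7617.4269/3.0e+08
fd = 1.1065582e+06 Hz

1.1066e+06 Hz


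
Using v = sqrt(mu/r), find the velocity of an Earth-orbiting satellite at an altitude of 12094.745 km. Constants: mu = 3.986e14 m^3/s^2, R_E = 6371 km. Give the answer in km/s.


r = R_E + alt = 6371.0 + 12094.745 = 18465.7450 km = 1.8465745e+07 m
v = sqrt(mu/r) = sqrt(3.986e14 / 1.8465745e+07) = 4646.0645 m/s = 4.6461 km/s

4.6461 km/s


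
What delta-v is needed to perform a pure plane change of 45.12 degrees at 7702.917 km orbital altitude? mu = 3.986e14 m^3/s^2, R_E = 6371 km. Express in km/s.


r = 14073.9170 km = 1.4073917e+07 m
V = sqrt(mu/r) = 5321.8319 m/s
di = 45.12 deg = 0.7874926 rad
dV = 2*V*sin(di/2) = 2*5321.8319*sin(0.3937463)
dV = 4083.4492 m/s = 4.0834 km/s

4.0834 km/s


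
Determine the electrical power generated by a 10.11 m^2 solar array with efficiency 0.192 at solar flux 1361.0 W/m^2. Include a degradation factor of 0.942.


P = area * eta * S * degradation
P = 10.11 * 0.192 * 1361.0 * 0.942
P = 2488.6362 W

2488.6362 W


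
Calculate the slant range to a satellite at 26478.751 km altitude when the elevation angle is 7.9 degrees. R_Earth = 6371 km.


h = 26478.751 km, el = 7.9 deg
d = -R_E*sin(el) + sqrt((R_E*sin(el))^2 + 2*R_E*h + h^2)
d = -6371.0000*sin(0.137881) + sqrt((6371.0000*0.1374445)^2 + 2*6371.0000*26478.751 + 26478.751^2)
d = 31362.2576 km

31362.2576 km


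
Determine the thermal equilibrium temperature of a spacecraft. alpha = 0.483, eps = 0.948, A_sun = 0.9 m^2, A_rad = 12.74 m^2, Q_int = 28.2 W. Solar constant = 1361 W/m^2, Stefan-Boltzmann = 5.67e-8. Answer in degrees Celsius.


Numerator = alpha*S*A_sun + Q_int = 0.483*1361*0.9 + 28.2 = 619.8267 W
Denominator = eps*sigma*A_rad = 0.948*5.67e-8*12.74 = 6.8479538e-07 W/K^4
T^4 = 9.0512687e+08 K^4
T = 173.4512 K = -99.6988 C

-99.6988 degrees Celsius


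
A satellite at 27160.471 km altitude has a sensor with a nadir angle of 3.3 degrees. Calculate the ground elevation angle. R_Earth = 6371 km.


r = R_E + alt = 33531.4710 km
Law of sines in the satellite / Earth-center / ground-point triangle:
  sin(nadir)/R_E = sin(90 + el)/r  =>  cos(el) = (r/R_E)*sin(nadir)
cos(el) = (33531.4710 / 6371.0000) * sin(3.3 deg) = 0.3029676
el = arccos(0.3029676) = 72.3641 deg
(Earth-central angle = 90 - nadir - el = 14.3359 deg)

72.3641 degrees


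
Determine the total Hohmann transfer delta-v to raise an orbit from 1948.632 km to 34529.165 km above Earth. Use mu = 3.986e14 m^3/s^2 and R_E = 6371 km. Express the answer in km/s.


r1 = 8319.6320 km = 8.319632e+06 m
r2 = 40900.1650 km = 4.0900165e+07 m
dv1 = sqrt(mu/r1)*(sqrt(2*r2/(r1+r2)) - 1) = 2001.5127 m/s
dv2 = sqrt(mu/r2)*(1 - sqrt(2*r1/(r1+r2))) = 1306.6962 m/s
total dv = |dv1| + |dv2| = 2001.5127 + 1306.6962 = 3308.2089 m/s = 3.3082 km/s

3.3082 km/s


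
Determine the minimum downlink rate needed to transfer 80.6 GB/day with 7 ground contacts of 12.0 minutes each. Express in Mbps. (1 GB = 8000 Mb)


total contact time = 7 * 12.0 * 60 = 5040.0000 s
data = 80.6 GB = 644800.0000 Mb
rate = 644800.0000 / 5040.0000 = 127.9365 Mbps

127.9365 Mbps


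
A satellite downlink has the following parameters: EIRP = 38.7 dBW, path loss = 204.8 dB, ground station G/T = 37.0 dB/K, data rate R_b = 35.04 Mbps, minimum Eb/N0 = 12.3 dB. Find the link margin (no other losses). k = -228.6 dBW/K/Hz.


C/N0 = EIRP - FSPL + G/T - k = 38.7 - 204.8 + 37.0 - (-228.6)
C/N0 = 99.5000 dB-Hz
R_b = 35.04 Mbps = 3.504e+07 bps -> 10*log10(R_b) = 75.4456 dB-Hz
Eb/N0 = C/N0 - 10*log10(R_b) = 99.5000 - 75.4456 = 24.0544 dB
Margin = Eb/N0 - Eb/N0_req = 24.0544 - 12.3 = 11.7544 dB (link closes)

11.7544 dB


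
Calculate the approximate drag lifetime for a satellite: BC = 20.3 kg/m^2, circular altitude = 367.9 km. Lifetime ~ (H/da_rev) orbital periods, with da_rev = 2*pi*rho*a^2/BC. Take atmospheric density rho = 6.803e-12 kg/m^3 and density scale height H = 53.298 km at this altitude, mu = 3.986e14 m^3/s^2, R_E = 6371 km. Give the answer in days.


a = R_E + alt = 6738.9000 km = 6.7389e+06 m
da_rev = 2*pi*rho*a^2/BC = 2*pi*6.803e-12*(6.7389e+06)^2/20.3 = 95.622991 m per revolution
N = H/da_rev = 53298.0000 m / 95.622991 m = 557.3764 revolutions
P = 2*pi*sqrt(a^3/mu) = 5505.4743 s
lifetime = N*P = 557.3764 * 5505.4743 = 3.0686215e+06 s = 35.5165 days

35.5165 days


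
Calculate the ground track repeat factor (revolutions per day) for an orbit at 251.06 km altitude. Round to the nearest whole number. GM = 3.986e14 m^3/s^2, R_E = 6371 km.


r = 6.62206e+06 m
T = 2*pi*sqrt(r^3/mu) = 5362.9147 s = 89.3819 min
revs/day = 1440 / 89.3819 = 16.1106
Rounded: 16 revolutions per day

16 revolutions per day


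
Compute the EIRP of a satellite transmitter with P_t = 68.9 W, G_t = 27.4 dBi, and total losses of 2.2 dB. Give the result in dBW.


Pt = 68.9 W = 18.3822 dBW
EIRP = Pt_dBW + Gt - losses = 18.3822 + 27.4 - 2.2 = 43.5822 dBW

43.5822 dBW


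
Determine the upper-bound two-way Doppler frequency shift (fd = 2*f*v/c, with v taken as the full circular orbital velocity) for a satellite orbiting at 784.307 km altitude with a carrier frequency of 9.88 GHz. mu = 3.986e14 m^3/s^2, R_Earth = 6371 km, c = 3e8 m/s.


r = 7.155307e+06 m
v = sqrt(mu/r) = 7463.7058 m/s (worst-case radial velocity)
f = 9.88 GHz = 9.88e+09 Hz
fd = 2*f*v/c = 2*9.88e+09*7463.7058/3.0e+08
fd = 491609.4208 Hz

491609.4208 Hz


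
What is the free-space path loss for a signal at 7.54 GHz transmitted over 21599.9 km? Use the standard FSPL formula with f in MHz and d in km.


f = 7.54 GHz = 7540.0000 MHz
d = 21599.9 km
FSPL = 32.44 + 20*log10(7540.0000) + 20*log10(21599.9)
FSPL = 32.44 + 77.5474 + 86.6890
FSPL = 196.6765 dB

196.6765 dB


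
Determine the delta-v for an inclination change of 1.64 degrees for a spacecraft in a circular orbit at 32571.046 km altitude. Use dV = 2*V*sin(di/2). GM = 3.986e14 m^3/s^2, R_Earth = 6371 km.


r = 38942.0460 km = 3.8942046e+07 m
V = sqrt(mu/r) = 3199.3317 m/s
di = 1.64 deg = 0.0286234 rad
dV = 2*V*sin(di/2) = 2*3199.3317*sin(0.0143117)
dV = 91.5726 m/s = 0.09157262 km/s

0.0916 km/s


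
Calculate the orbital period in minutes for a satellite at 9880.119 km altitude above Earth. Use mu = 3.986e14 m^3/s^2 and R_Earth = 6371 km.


r = 16251.1190 km = 1.6251119e+07 m
T = 2*pi*sqrt(r^3/mu) = 2*pi*sqrt(4.2919021e+21 / 3.986e14)
T = 20617.5059 s = 343.6251 min

343.6251 minutes


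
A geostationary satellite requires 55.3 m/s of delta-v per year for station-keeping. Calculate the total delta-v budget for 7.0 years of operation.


dV = rate * years = 55.3 * 7.0
dV = 387.1000 m/s

387.1000 m/s


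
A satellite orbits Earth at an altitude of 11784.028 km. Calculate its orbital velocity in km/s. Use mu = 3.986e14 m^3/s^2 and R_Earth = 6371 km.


r = R_E + alt = 6371.0 + 11784.028 = 18155.0280 km = 1.8155028e+07 m
v = sqrt(mu/r) = sqrt(3.986e14 / 1.8155028e+07) = 4685.6537 m/s = 4.6857 km/s

4.6857 km/s


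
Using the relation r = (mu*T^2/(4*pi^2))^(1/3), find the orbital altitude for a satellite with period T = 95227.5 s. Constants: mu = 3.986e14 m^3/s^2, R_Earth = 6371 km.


T = 95227.5 s
r = (mu*T^2/(4*pi^2))^(1/3) = (3.986e14 * 95227.5^2 / (4*pi^2))^(1/3)
r = 4.5071372e+07 m = 45071.3716 km
alt = r - R_E = 45071.3716 - 6371 = 38700.3716 km

38700.3716 km


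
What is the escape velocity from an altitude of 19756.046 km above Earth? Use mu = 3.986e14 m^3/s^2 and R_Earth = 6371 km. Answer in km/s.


r = 6371.0 + 19756.046 = 26127.0460 km = 2.6127046e+07 m
v_esc = sqrt(2*mu/r) = sqrt(2*3.986e14 / 2.6127046e+07)
v_esc = 5523.8069 m/s = 5.5238 km/s

5.5238 km/s


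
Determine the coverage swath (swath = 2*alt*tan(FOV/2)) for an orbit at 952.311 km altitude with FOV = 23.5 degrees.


FOV = 23.5 deg = 0.4101524 rad
swath = 2 * alt * tan(FOV/2) = 2 * 952.311 * tan(0.2050762)
swath = 2 * 952.311 * 0.2080003
swath = 396.1619 km

396.1619 km


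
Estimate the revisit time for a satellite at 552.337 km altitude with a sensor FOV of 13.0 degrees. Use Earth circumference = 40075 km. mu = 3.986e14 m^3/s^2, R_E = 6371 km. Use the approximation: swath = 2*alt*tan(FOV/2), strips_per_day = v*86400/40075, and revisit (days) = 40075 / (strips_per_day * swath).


swath = 2*552.337*tan(0.1134464) = 125.8617 km
v = sqrt(mu/r) = 7587.7133 m/s = 7.5877 km/s
strips/day = v*86400/40075 = 7.5877*86400/40075 = 16.3588
coverage/day = strips * swath = 16.3588 * 125.8617 = 2058.9449 km
revisit = 40075 / 2058.9449 = 19.4639 days

19.4639 days


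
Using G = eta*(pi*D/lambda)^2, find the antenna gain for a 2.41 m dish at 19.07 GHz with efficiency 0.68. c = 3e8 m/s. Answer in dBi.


lambda = c/f = 3e8 / 1.907e+10 = 0.01573152 m
G = eta*(pi*D/lambda)^2 = 0.68*(pi*2.41/0.01573152)^2
G = 157507.6384 (linear)
G = 10*log10(157507.6384) = 51.9730 dBi

51.9730 dBi


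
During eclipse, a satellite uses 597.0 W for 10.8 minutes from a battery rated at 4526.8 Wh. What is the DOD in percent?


E_used = P * t / 60 = 597.0 * 10.8 / 60 = 107.4600 Wh
DOD = E_used / E_total * 100 = 107.4600 / 4526.8 * 100
DOD = 2.3739 %

2.3739 %


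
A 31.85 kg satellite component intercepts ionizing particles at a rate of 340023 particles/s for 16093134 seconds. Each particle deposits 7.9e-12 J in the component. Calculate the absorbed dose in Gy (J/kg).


Total energy deposited = rate * time * E_per
  = 340023 * 16093134 * 7.9e-12 = 43.2291 J
Dose = E_total / mass = 43.2291 / 31.85
Dose = 1.3573 Gy

1.3573 Gy


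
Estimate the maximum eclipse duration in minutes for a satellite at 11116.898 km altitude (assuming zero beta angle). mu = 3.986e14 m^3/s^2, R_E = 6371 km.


r = 17487.8980 km
T = 383.5892 min
Eclipse fraction = arcsin(R_E/r)/pi = arcsin(6371.0000/17487.8980)/pi
= arcsin(0.3643091)/pi = 0.1186948
Eclipse duration = 0.1186948 * 383.5892 = 45.5301 min

45.5301 minutes


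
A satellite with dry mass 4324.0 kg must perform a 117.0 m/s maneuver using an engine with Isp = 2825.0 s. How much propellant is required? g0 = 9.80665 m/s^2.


ve = Isp * g0 = 2825.0 * 9.80665 = 27703.786250 m/s
mass ratio = exp(dv/ve) = exp(117.0/27703.786250) = 1.00423218
m_prop = m_dry * (mr - 1) = 4324.0 * (1.00423218 - 1)
m_prop = 18.2999 kg

18.2999 kg


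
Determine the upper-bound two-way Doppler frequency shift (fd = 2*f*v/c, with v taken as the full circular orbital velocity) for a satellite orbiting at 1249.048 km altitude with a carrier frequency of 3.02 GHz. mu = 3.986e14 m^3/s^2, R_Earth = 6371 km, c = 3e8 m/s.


r = 7.620048e+06 m
v = sqrt(mu/r) = 7232.5225 m/s (worst-case radial velocity)
f = 3.02 GHz = 3.02e+09 Hz
fd = 2*f*v/c = 2*3.02e+09*7232.5225/3.0e+08
fd = 145614.7864 Hz

145614.7864 Hz


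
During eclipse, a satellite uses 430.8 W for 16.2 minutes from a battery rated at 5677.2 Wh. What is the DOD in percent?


E_used = P * t / 60 = 430.8 * 16.2 / 60 = 116.3160 Wh
DOD = E_used / E_total * 100 = 116.3160 / 5677.2 * 100
DOD = 2.0488 %

2.0488 %


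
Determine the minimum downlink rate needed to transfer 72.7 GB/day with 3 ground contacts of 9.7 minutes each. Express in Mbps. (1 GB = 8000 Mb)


total contact time = 3 * 9.7 * 60 = 1746.0000 s
data = 72.7 GB = 581600.0000 Mb
rate = 581600.0000 / 1746.0000 = 333.1042 Mbps

333.1042 Mbps


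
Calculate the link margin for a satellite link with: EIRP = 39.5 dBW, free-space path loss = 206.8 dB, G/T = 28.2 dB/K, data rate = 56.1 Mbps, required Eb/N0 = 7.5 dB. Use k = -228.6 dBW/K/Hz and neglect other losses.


C/N0 = EIRP - FSPL + G/T - k = 39.5 - 206.8 + 28.2 - (-228.6)
C/N0 = 89.5000 dB-Hz
R_b = 56.1 Mbps = 5.61e+07 bps -> 10*log10(R_b) = 77.4896 dB-Hz
Eb/N0 = C/N0 - 10*log10(R_b) = 89.5000 - 77.4896 = 12.0104 dB
Margin = Eb/N0 - Eb/N0_req = 12.0104 - 7.5 = 4.5104 dB (link closes)

4.5104 dB


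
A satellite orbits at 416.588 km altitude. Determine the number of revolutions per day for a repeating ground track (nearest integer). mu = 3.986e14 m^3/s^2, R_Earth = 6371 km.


r = 6.787588e+06 m
T = 2*pi*sqrt(r^3/mu) = 5565.2468 s = 92.7541 min
revs/day = 1440 / 92.7541 = 15.5249
Rounded: 16 revolutions per day

16 revolutions per day


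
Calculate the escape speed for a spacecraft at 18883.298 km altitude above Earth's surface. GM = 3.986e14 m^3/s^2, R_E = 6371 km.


r = 6371.0 + 18883.298 = 25254.2980 km = 2.5254298e+07 m
v_esc = sqrt(2*mu/r) = sqrt(2*3.986e14 / 2.5254298e+07)
v_esc = 5618.4432 m/s = 5.6184 km/s

5.6184 km/s


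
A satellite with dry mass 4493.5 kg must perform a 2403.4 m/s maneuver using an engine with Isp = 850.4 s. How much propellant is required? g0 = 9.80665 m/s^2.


ve = Isp * g0 = 850.4 * 9.80665 = 8339.575160 m/s
mass ratio = exp(dv/ve) = exp(2403.4/8339.575160) = 1.33401359
m_prop = m_dry * (mr - 1) = 4493.5 * (1.33401359 - 1)
m_prop = 1500.8901 kg

1500.8901 kg


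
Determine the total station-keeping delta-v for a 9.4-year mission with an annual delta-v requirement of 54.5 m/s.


dV = rate * years = 54.5 * 9.4
dV = 512.3000 m/s

512.3000 m/s


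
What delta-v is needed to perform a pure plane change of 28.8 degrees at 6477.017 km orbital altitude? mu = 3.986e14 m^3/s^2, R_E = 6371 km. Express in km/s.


r = 12848.0170 km = 1.2848017e+07 m
V = sqrt(mu/r) = 5569.9410 m/s
di = 28.8 deg = 0.5026548 rad
dV = 2*V*sin(di/2) = 2*5569.9410*sin(0.2513274)
dV = 2770.3760 m/s = 2.7704 km/s

2.7704 km/s


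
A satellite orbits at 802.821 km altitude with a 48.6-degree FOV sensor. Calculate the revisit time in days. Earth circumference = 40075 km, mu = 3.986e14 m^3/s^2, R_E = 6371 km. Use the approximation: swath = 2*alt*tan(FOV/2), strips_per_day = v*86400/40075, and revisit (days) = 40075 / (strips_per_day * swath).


swath = 2*802.821*tan(0.424115) = 724.9752 km
v = sqrt(mu/r) = 7454.0685 m/s = 7.4541 km/s
strips/day = v*86400/40075 = 7.4541*86400/40075 = 16.0707
coverage/day = strips * swath = 16.0707 * 724.9752 = 11650.8260 km
revisit = 40075 / 11650.8260 = 3.4397 days

3.4397 days


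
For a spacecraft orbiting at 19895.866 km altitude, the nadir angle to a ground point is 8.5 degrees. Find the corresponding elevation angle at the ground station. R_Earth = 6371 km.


r = R_E + alt = 26266.8660 km
Law of sines in the satellite / Earth-center / ground-point triangle:
  sin(nadir)/R_E = sin(90 + el)/r  =>  cos(el) = (r/R_E)*sin(nadir)
cos(el) = (26266.8660 / 6371.0000) * sin(8.5 deg) = 0.6094004
el = arccos(0.6094004) = 52.4538 deg
(Earth-central angle = 90 - nadir - el = 29.0462 deg)

52.4538 degrees


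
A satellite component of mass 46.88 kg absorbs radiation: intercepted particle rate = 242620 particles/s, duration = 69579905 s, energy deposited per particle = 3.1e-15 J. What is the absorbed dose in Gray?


Total energy deposited = rate * time * E_per
  = 242620 * 69579905 * 3.1e-15 = 0.05233258 J
Dose = E_total / mass = 0.05233258 / 46.88
Dose = 0.001116309 Gy

0.0011 Gy


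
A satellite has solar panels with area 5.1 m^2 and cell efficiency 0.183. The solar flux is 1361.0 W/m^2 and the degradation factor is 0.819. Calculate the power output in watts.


P = area * eta * S * degradation
P = 5.1 * 0.183 * 1361.0 * 0.819
P = 1040.3112 W

1040.3112 W


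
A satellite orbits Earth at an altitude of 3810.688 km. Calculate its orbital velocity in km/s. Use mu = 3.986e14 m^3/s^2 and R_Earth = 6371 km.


r = R_E + alt = 6371.0 + 3810.688 = 10181.6880 km = 1.0181688e+07 m
v = sqrt(mu/r) = sqrt(3.986e14 / 1.0181688e+07) = 6256.8934 m/s = 6.2569 km/s

6.2569 km/s


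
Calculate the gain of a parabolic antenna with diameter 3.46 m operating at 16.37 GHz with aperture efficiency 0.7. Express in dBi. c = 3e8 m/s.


lambda = c/f = 3e8 / 1.637e+10 = 0.01832621 m
G = eta*(pi*D/lambda)^2 = 0.7*(pi*3.46/0.01832621)^2
G = 246266.2132 (linear)
G = 10*log10(246266.2132) = 53.9140 dBi

53.9140 dBi
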